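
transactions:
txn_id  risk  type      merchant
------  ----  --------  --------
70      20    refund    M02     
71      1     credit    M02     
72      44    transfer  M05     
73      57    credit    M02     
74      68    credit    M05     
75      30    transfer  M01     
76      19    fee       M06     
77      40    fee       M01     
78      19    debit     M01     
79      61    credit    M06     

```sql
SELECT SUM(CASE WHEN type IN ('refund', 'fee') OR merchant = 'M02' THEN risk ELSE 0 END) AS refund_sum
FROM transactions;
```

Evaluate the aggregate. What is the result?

137

txn_id=70: ✓ → 20
txn_id=71: ✓ → 1
txn_id=72: ✗
txn_id=73: ✓ → 57
txn_id=74: ✗
txn_id=75: ✗
txn_id=76: ✓ → 19
txn_id=77: ✓ → 40
txn_id=78: ✗
txn_id=79: ✗
refund_sum = 20 + 1 + 57 + 19 + 40 = 137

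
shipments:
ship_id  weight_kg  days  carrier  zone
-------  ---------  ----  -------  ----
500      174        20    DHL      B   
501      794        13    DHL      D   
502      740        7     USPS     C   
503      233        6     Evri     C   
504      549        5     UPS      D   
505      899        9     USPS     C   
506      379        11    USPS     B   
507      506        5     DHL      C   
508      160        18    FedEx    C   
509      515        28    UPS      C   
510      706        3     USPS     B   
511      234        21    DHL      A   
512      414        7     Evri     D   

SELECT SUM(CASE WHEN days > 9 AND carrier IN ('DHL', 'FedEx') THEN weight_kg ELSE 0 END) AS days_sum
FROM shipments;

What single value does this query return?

ship_id=500: ✓ → 174
ship_id=501: ✓ → 794
ship_id=502: ✗
ship_id=503: ✗
ship_id=504: ✗
ship_id=505: ✗
ship_id=506: ✗
ship_id=507: ✗
ship_id=508: ✓ → 160
ship_id=509: ✗
ship_id=510: ✗
ship_id=511: ✓ → 234
ship_id=512: ✗
days_sum = 174 + 794 + 160 + 234 = 1362

1362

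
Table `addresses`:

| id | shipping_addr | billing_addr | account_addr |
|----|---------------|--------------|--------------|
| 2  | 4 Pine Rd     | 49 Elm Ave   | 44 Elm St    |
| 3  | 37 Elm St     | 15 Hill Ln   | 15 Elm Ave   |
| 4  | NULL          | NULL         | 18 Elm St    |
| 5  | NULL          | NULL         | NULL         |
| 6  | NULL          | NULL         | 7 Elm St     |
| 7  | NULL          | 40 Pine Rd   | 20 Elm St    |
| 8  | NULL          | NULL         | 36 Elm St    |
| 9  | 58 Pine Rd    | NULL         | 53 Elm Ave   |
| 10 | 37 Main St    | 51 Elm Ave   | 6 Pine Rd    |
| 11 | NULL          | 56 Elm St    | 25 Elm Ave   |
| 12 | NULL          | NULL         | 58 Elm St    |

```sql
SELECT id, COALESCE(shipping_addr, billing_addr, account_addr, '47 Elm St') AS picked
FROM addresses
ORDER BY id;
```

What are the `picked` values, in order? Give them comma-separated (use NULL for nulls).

id=2: shipping_addr=4 Pine Rd → 4 Pine Rd
id=3: shipping_addr=37 Elm St → 37 Elm St
id=4: shipping_addr=NULL, billing_addr=NULL, account_addr=18 Elm St → 18 Elm St
id=5: shipping_addr=NULL, billing_addr=NULL, account_addr=NULL, → literal 47 Elm St → 47 Elm St
id=6: shipping_addr=NULL, billing_addr=NULL, account_addr=7 Elm St → 7 Elm St
id=7: shipping_addr=NULL, billing_addr=40 Pine Rd → 40 Pine Rd
id=8: shipping_addr=NULL, billing_addr=NULL, account_addr=36 Elm St → 36 Elm St
id=9: shipping_addr=58 Pine Rd → 58 Pine Rd
id=10: shipping_addr=37 Main St → 37 Main St
id=11: shipping_addr=NULL, billing_addr=56 Elm St → 56 Elm St
id=12: shipping_addr=NULL, billing_addr=NULL, account_addr=58 Elm St → 58 Elm St

4 Pine Rd, 37 Elm St, 18 Elm St, 47 Elm St, 7 Elm St, 40 Pine Rd, 36 Elm St, 58 Pine Rd, 37 Main St, 56 Elm St, 58 Elm St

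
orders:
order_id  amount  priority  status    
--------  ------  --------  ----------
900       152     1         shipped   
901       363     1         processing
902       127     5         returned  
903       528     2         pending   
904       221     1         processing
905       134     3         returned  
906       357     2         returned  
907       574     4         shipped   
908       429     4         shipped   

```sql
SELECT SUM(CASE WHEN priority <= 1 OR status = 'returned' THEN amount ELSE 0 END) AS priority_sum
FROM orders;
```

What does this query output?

order_id=900: ✓ → 152
order_id=901: ✓ → 363
order_id=902: ✓ → 127
order_id=903: ✗
order_id=904: ✓ → 221
order_id=905: ✓ → 134
order_id=906: ✓ → 357
order_id=907: ✗
order_id=908: ✗
priority_sum = 152 + 363 + 127 + 221 + 134 + 357 = 1354

1354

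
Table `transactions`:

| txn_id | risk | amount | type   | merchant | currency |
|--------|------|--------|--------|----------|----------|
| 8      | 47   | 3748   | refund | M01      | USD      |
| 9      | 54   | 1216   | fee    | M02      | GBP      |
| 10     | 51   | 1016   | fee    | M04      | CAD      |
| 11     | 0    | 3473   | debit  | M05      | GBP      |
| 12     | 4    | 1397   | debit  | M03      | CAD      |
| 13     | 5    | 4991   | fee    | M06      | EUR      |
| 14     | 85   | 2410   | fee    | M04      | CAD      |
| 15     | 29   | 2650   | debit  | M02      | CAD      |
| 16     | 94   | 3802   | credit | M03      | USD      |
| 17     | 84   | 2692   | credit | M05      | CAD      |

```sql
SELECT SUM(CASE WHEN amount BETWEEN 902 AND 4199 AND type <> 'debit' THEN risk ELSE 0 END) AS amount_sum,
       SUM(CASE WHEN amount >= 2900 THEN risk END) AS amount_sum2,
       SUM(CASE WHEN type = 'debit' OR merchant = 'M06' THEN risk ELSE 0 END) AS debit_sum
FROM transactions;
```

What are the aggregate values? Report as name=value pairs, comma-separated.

amount_sum=415, amount_sum2=146, debit_sum=38

[amount_sum: amount BETWEEN 902 AND 4199 AND type <> 'debit']
txn_id=8: ✓ → 47
txn_id=9: ✓ → 54
txn_id=10: ✓ → 51
txn_id=11: ✗
txn_id=12: ✗
txn_id=13: ✗
txn_id=14: ✓ → 85
txn_id=15: ✗
txn_id=16: ✓ → 94
txn_id=17: ✓ → 84
amount_sum = 47 + 54 + 51 + 85 + 94 + 84 = 415
—
[amount_sum2: amount >= 2900]
txn_id=8: ✓ → 47
txn_id=9: ✗
txn_id=10: ✗
txn_id=11: ✓ → 0
txn_id=12: ✗
txn_id=13: ✓ → 5
txn_id=14: ✗
txn_id=15: ✗
txn_id=16: ✓ → 94
txn_id=17: ✗
amount_sum2 = 47 + 5 + 94 = 146
—
[debit_sum: type = 'debit' OR merchant = 'M06']
txn_id=8: ✗
txn_id=9: ✗
txn_id=10: ✗
txn_id=11: ✓ → 0
txn_id=12: ✓ → 4
txn_id=13: ✓ → 5
txn_id=14: ✗
txn_id=15: ✓ → 29
txn_id=16: ✗
txn_id=17: ✗
debit_sum = 4 + 5 + 29 = 38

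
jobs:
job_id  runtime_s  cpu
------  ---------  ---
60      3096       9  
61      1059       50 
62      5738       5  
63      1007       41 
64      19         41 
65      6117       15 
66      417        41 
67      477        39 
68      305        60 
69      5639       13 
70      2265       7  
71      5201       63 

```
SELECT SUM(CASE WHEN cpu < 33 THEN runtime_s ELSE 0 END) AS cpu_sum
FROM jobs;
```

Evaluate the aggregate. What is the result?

22855

job_id=60: ✓ → 3096
job_id=61: ✗
job_id=62: ✓ → 5738
job_id=63: ✗
job_id=64: ✗
job_id=65: ✓ → 6117
job_id=66: ✗
job_id=67: ✗
job_id=68: ✗
job_id=69: ✓ → 5639
job_id=70: ✓ → 2265
job_id=71: ✗
cpu_sum = 3096 + 5738 + 6117 + 5639 + 2265 = 22855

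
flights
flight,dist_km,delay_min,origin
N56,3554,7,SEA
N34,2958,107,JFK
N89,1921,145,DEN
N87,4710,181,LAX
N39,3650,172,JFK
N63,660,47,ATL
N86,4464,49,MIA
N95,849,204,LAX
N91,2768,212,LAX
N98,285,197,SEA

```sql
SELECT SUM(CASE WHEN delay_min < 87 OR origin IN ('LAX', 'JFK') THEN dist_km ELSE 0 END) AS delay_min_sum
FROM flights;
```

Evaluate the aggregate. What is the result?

23613

flight=N56: ✓ → 3554
flight=N34: ✓ → 2958
flight=N89: ✗
flight=N87: ✓ → 4710
flight=N39: ✓ → 3650
flight=N63: ✓ → 660
flight=N86: ✓ → 4464
flight=N95: ✓ → 849
flight=N91: ✓ → 2768
flight=N98: ✗
delay_min_sum = 3554 + 2958 + 4710 + 3650 + 660 + 4464 + 849 + 2768 = 23613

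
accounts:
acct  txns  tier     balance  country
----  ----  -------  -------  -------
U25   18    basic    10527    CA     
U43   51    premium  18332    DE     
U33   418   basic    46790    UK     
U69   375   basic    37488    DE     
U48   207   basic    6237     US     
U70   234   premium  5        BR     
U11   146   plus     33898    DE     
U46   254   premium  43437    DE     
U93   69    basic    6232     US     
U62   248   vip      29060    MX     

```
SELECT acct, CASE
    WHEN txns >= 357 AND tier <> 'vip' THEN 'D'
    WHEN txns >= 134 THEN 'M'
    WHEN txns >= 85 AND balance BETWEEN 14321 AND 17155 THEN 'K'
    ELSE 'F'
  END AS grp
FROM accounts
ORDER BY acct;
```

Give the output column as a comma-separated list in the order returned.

acct=U11: txns >= 134 → M
acct=U25: ELSE → F
acct=U33: txns >= 357 AND tier <> 'vip' → D
acct=U43: ELSE → F
acct=U46: txns >= 134 → M
acct=U48: txns >= 134 → M
acct=U62: txns >= 134 → M
acct=U69: txns >= 357 AND tier <> 'vip' → D
acct=U70: txns >= 134 → M
acct=U93: ELSE → F

M, F, D, F, M, M, M, D, M, F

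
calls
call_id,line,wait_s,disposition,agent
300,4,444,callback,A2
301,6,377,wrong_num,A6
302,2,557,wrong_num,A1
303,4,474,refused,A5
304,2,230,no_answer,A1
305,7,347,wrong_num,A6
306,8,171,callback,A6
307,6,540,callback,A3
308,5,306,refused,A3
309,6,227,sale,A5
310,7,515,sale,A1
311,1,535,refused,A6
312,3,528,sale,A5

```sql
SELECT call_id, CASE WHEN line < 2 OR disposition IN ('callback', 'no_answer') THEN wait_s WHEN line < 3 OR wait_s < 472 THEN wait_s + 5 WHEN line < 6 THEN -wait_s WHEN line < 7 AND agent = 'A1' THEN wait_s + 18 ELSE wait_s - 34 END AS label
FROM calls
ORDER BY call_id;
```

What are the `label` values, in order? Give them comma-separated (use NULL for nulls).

444, 382, 562, -474, 230, 352, 171, 540, 311, 232, 481, 535, -528

call_id=300: line < 2 OR disposition IN ('callback', 'no_answer') → 444
call_id=301: line < 3 OR wait_s < 472 → 382
call_id=302: line < 3 OR wait_s < 472 → 562
call_id=303: line < 6 → -474
call_id=304: line < 2 OR disposition IN ('callback', 'no_answer') → 230
call_id=305: line < 3 OR wait_s < 472 → 352
call_id=306: line < 2 OR disposition IN ('callback', 'no_answer') → 171
call_id=307: line < 2 OR disposition IN ('callback', 'no_answer') → 540
call_id=308: line < 3 OR wait_s < 472 → 311
call_id=309: line < 3 OR wait_s < 472 → 232
call_id=310: ELSE → 481
call_id=311: line < 2 OR disposition IN ('callback', 'no_answer') → 535
call_id=312: line < 6 → -528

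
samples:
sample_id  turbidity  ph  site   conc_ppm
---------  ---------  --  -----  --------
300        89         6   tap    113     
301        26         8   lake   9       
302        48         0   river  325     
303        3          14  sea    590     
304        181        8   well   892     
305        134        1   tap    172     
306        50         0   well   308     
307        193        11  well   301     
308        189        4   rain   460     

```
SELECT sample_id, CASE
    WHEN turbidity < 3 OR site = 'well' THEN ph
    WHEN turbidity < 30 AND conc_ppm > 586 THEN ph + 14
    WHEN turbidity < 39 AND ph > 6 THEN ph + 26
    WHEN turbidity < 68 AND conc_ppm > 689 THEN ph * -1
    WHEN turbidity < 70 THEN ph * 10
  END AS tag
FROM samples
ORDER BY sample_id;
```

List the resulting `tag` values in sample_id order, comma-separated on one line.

NULL, 34, 0, 28, 8, NULL, 0, 11, NULL

sample_id=300: (no match → NULL) → NULL
sample_id=301: turbidity < 39 AND ph > 6 → 34
sample_id=302: turbidity < 70 → 0
sample_id=303: turbidity < 30 AND conc_ppm > 586 → 28
sample_id=304: turbidity < 3 OR site = 'well' → 8
sample_id=305: (no match → NULL) → NULL
sample_id=306: turbidity < 3 OR site = 'well' → 0
sample_id=307: turbidity < 3 OR site = 'well' → 11
sample_id=308: (no match → NULL) → NULL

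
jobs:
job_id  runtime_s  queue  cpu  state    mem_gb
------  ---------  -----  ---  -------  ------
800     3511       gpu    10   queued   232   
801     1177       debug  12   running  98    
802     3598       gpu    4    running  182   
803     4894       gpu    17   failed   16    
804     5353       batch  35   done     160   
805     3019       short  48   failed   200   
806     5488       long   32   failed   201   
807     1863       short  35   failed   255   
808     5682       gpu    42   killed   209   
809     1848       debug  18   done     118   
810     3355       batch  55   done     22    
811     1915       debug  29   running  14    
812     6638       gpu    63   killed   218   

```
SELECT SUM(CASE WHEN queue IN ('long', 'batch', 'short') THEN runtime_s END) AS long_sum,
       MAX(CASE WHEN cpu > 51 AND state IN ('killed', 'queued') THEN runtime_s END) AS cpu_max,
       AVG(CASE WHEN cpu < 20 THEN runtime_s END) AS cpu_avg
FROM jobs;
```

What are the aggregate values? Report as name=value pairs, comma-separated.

long_sum=19078, cpu_max=6638, cpu_avg=3005.6

[long_sum: queue IN ('long', 'batch', 'short')]
job_id=800: ✗
job_id=801: ✗
job_id=802: ✗
job_id=803: ✗
job_id=804: ✓ → 5353
job_id=805: ✓ → 3019
job_id=806: ✓ → 5488
job_id=807: ✓ → 1863
job_id=808: ✗
job_id=809: ✗
job_id=810: ✓ → 3355
job_id=811: ✗
job_id=812: ✗
long_sum = 5353 + 3019 + 5488 + 1863 + 3355 = 19078
—
[cpu_max: cpu > 51 AND state IN ('killed', 'queued')]
job_id=800: ✗
job_id=801: ✗
job_id=802: ✗
job_id=803: ✗
job_id=804: ✗
job_id=805: ✗
job_id=806: ✗
job_id=807: ✗
job_id=808: ✗
job_id=809: ✗
job_id=810: ✗
job_id=811: ✗
job_id=812: ✓ → 6638
cpu_max = MAX(6638) = 6638
—
[cpu_avg: cpu < 20]
job_id=800: ✓ → 3511
job_id=801: ✓ → 1177
job_id=802: ✓ → 3598
job_id=803: ✓ → 4894
job_id=804: ✗
job_id=805: ✗
job_id=806: ✗
job_id=807: ✗
job_id=808: ✗
job_id=809: ✓ → 1848
job_id=810: ✗
job_id=811: ✗
job_id=812: ✗
cpu_avg = (3511 + 1177 + 3598 + 4894 + 1848) / 5 = 3005.6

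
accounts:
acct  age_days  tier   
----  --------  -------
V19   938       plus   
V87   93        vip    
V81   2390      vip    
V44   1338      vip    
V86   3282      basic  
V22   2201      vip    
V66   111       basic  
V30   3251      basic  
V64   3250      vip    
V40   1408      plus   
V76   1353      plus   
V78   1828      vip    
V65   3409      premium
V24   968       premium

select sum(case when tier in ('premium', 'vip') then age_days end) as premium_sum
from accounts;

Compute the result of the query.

acct=V19: ✗
acct=V87: ✓ → 93
acct=V81: ✓ → 2390
acct=V44: ✓ → 1338
acct=V86: ✗
acct=V22: ✓ → 2201
acct=V66: ✗
acct=V30: ✗
acct=V64: ✓ → 3250
acct=V40: ✗
acct=V76: ✗
acct=V78: ✓ → 1828
acct=V65: ✓ → 3409
acct=V24: ✓ → 968
premium_sum = 93 + 2390 + 1338 + 2201 + 3250 + 1828 + 3409 + 968 = 15477

15477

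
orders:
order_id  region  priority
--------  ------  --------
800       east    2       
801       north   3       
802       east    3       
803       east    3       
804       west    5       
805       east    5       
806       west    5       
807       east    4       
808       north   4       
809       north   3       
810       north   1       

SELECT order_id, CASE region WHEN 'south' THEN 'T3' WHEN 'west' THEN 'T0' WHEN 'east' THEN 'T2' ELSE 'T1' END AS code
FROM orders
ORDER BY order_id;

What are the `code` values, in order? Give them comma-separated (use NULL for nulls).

T2, T1, T2, T2, T0, T2, T0, T2, T1, T1, T1

order_id=800: region='east' → T2
order_id=801: ELSE → T1
order_id=802: region='east' → T2
order_id=803: region='east' → T2
order_id=804: region='west' → T0
order_id=805: region='east' → T2
order_id=806: region='west' → T0
order_id=807: region='east' → T2
order_id=808: ELSE → T1
order_id=809: ELSE → T1
order_id=810: ELSE → T1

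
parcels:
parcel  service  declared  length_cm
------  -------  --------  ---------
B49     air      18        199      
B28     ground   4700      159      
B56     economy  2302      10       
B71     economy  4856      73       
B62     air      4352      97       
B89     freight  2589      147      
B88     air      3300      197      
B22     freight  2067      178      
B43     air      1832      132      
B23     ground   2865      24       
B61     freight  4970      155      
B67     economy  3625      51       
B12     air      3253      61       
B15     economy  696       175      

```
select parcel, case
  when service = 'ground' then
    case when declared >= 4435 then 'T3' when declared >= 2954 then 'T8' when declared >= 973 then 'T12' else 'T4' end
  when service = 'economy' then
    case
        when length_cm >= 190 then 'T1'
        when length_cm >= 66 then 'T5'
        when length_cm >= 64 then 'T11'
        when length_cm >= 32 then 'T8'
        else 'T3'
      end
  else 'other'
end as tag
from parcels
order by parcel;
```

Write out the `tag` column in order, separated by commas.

other, T5, other, T12, T3, other, other, T3, other, other, T8, T5, other, other

parcel=B12: service='air' → outer ELSE → other
parcel=B15: service='economy' → inner[length_cm >= 66] → T5
parcel=B22: service='freight' → outer ELSE → other
parcel=B23: service='ground' → inner[declared >= 973] → T12
parcel=B28: service='ground' → inner[declared >= 4435] → T3
parcel=B43: service='air' → outer ELSE → other
parcel=B49: service='air' → outer ELSE → other
parcel=B56: service='economy' → inner[ELSE] → T3
parcel=B61: service='freight' → outer ELSE → other
parcel=B62: service='air' → outer ELSE → other
parcel=B67: service='economy' → inner[length_cm >= 32] → T8
parcel=B71: service='economy' → inner[length_cm >= 66] → T5
parcel=B88: service='air' → outer ELSE → other
parcel=B89: service='freight' → outer ELSE → other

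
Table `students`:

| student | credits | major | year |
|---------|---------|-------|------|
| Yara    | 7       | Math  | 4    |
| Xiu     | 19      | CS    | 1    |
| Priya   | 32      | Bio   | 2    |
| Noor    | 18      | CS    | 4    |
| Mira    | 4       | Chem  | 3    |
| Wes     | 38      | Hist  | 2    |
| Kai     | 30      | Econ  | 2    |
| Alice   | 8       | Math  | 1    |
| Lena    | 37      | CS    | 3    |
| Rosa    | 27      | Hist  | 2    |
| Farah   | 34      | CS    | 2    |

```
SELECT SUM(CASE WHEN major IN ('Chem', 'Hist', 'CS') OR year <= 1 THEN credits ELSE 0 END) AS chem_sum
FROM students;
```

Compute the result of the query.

185

student=Yara: ✗
student=Xiu: ✓ → 19
student=Priya: ✗
student=Noor: ✓ → 18
student=Mira: ✓ → 4
student=Wes: ✓ → 38
student=Kai: ✗
student=Alice: ✓ → 8
student=Lena: ✓ → 37
student=Rosa: ✓ → 27
student=Farah: ✓ → 34
chem_sum = 19 + 18 + 4 + 38 + 8 + 37 + 27 + 34 = 185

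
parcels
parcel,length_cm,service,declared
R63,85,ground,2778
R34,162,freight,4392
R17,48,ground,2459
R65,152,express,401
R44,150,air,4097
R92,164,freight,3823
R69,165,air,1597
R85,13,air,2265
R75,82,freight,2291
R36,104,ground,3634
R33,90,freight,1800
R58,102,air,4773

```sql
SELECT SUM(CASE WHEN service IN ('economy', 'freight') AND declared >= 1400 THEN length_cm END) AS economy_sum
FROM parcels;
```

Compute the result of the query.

parcel=R63: ✗
parcel=R34: ✓ → 162
parcel=R17: ✗
parcel=R65: ✗
parcel=R44: ✗
parcel=R92: ✓ → 164
parcel=R69: ✗
parcel=R85: ✗
parcel=R75: ✓ → 82
parcel=R36: ✗
parcel=R33: ✓ → 90
parcel=R58: ✗
economy_sum = 162 + 164 + 82 + 90 = 498

498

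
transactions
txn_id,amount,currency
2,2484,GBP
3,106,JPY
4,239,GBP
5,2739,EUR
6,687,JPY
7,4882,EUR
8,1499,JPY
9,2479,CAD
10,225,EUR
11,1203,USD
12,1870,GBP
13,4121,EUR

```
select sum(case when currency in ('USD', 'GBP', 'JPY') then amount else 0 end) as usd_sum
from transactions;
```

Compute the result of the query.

8088

txn_id=2: ✓ → 2484
txn_id=3: ✓ → 106
txn_id=4: ✓ → 239
txn_id=5: ✗
txn_id=6: ✓ → 687
txn_id=7: ✗
txn_id=8: ✓ → 1499
txn_id=9: ✗
txn_id=10: ✗
txn_id=11: ✓ → 1203
txn_id=12: ✓ → 1870
txn_id=13: ✗
usd_sum = 2484 + 106 + 239 + 687 + 1499 + 1203 + 1870 = 8088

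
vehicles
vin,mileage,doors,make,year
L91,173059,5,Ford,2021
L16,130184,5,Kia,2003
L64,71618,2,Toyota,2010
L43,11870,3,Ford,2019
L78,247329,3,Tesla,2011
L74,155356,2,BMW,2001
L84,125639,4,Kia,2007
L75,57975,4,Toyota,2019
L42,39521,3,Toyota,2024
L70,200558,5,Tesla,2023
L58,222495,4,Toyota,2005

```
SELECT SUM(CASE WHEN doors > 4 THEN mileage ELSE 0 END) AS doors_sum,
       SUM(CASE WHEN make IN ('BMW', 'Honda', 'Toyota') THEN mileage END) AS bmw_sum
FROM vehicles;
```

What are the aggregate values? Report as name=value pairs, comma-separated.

doors_sum=503801, bmw_sum=546965

[doors_sum: doors > 4]
vin=L91: ✓ → 173059
vin=L16: ✓ → 130184
vin=L64: ✗
vin=L43: ✗
vin=L78: ✗
vin=L74: ✗
vin=L84: ✗
vin=L75: ✗
vin=L42: ✗
vin=L70: ✓ → 200558
vin=L58: ✗
doors_sum = 173059 + 130184 + 200558 = 503801
—
[bmw_sum: make IN ('BMW', 'Honda', 'Toyota')]
vin=L91: ✗
vin=L16: ✗
vin=L64: ✓ → 71618
vin=L43: ✗
vin=L78: ✗
vin=L74: ✓ → 155356
vin=L84: ✗
vin=L75: ✓ → 57975
vin=L42: ✓ → 39521
vin=L70: ✗
vin=L58: ✓ → 222495
bmw_sum = 71618 + 155356 + 57975 + 39521 + 222495 = 546965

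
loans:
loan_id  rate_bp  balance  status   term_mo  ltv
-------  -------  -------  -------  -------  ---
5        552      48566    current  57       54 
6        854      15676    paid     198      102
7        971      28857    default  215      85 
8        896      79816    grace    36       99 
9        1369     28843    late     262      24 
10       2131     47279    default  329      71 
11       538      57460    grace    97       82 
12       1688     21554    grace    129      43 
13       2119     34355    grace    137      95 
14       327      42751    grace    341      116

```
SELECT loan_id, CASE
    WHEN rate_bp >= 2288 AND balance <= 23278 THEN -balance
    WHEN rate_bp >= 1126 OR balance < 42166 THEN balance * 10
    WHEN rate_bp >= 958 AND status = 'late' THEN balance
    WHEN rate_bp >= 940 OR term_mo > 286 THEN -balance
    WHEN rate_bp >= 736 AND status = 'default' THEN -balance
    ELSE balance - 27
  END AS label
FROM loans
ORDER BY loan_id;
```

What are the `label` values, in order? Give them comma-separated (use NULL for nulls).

48539, 156760, 288570, 79789, 288430, 472790, 57433, 215540, 343550, -42751

loan_id=5: ELSE → 48539
loan_id=6: rate_bp >= 1126 OR balance < 42166 → 156760
loan_id=7: rate_bp >= 1126 OR balance < 42166 → 288570
loan_id=8: ELSE → 79789
loan_id=9: rate_bp >= 1126 OR balance < 42166 → 288430
loan_id=10: rate_bp >= 1126 OR balance < 42166 → 472790
loan_id=11: ELSE → 57433
loan_id=12: rate_bp >= 1126 OR balance < 42166 → 215540
loan_id=13: rate_bp >= 1126 OR balance < 42166 → 343550
loan_id=14: rate_bp >= 940 OR term_mo > 286 → -42751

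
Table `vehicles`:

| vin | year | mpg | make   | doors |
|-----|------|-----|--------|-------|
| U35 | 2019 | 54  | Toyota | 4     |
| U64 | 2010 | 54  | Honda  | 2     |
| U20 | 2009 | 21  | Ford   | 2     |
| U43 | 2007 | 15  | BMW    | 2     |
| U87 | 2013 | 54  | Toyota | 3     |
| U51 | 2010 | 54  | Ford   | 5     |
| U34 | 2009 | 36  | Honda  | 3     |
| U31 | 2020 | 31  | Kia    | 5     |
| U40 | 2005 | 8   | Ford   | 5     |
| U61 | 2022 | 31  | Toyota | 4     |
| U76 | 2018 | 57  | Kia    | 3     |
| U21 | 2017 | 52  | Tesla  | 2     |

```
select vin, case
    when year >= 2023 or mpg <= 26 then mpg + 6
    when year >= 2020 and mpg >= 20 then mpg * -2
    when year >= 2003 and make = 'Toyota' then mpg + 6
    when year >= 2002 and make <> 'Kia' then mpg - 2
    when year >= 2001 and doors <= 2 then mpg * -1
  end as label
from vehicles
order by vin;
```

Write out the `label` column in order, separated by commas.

vin=U20: year >= 2023 or mpg <= 26 → 27
vin=U21: year >= 2002 and make <> 'Kia' → 50
vin=U31: year >= 2020 and mpg >= 20 → -62
vin=U34: year >= 2002 and make <> 'Kia' → 34
vin=U35: year >= 2003 and make = 'Toyota' → 60
vin=U40: year >= 2023 or mpg <= 26 → 14
vin=U43: year >= 2023 or mpg <= 26 → 21
vin=U51: year >= 2002 and make <> 'Kia' → 52
vin=U61: year >= 2020 and mpg >= 20 → -62
vin=U64: year >= 2002 and make <> 'Kia' → 52
vin=U76: (no match → NULL) → NULL
vin=U87: year >= 2003 and make = 'Toyota' → 60

27, 50, -62, 34, 60, 14, 21, 52, -62, 52, NULL, 60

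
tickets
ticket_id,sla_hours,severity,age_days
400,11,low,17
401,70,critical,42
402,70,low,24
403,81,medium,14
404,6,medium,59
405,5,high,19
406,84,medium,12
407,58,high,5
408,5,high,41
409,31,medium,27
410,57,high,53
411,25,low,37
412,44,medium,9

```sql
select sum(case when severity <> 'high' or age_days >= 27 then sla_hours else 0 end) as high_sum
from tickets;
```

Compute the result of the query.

484

ticket_id=400: ✓ → 11
ticket_id=401: ✓ → 70
ticket_id=402: ✓ → 70
ticket_id=403: ✓ → 81
ticket_id=404: ✓ → 6
ticket_id=405: ✗
ticket_id=406: ✓ → 84
ticket_id=407: ✗
ticket_id=408: ✓ → 5
ticket_id=409: ✓ → 31
ticket_id=410: ✓ → 57
ticket_id=411: ✓ → 25
ticket_id=412: ✓ → 44
high_sum = 11 + 70 + 70 + 81 + 6 + 84 + 5 + 31 + 57 + 25 + 44 = 484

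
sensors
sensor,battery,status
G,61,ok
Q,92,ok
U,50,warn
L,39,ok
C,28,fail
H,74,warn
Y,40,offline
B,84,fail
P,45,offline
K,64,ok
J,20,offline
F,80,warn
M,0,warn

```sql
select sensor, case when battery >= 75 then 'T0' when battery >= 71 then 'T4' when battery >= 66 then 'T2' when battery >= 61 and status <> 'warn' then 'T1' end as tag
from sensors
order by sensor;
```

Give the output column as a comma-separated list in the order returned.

sensor=B: battery >= 75 → T0
sensor=C: (no match → NULL) → NULL
sensor=F: battery >= 75 → T0
sensor=G: battery >= 61 and status <> 'warn' → T1
sensor=H: battery >= 71 → T4
sensor=J: (no match → NULL) → NULL
sensor=K: battery >= 61 and status <> 'warn' → T1
sensor=L: (no match → NULL) → NULL
sensor=M: (no match → NULL) → NULL
sensor=P: (no match → NULL) → NULL
sensor=Q: battery >= 75 → T0
sensor=U: (no match → NULL) → NULL
sensor=Y: (no match → NULL) → NULL

T0, NULL, T0, T1, T4, NULL, T1, NULL, NULL, NULL, T0, NULL, NULL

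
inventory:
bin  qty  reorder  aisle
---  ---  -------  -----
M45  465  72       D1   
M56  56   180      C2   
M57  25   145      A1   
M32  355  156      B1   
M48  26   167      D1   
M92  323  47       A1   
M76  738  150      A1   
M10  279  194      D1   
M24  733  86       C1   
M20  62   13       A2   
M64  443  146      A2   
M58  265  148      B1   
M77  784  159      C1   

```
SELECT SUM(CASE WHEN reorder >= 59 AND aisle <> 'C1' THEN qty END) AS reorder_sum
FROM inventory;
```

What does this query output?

2652

bin=M45: ✓ → 465
bin=M56: ✓ → 56
bin=M57: ✓ → 25
bin=M32: ✓ → 355
bin=M48: ✓ → 26
bin=M92: ✗
bin=M76: ✓ → 738
bin=M10: ✓ → 279
bin=M24: ✗
bin=M20: ✗
bin=M64: ✓ → 443
bin=M58: ✓ → 265
bin=M77: ✗
reorder_sum = 465 + 56 + 25 + 355 + 26 + 738 + 279 + 443 + 265 = 2652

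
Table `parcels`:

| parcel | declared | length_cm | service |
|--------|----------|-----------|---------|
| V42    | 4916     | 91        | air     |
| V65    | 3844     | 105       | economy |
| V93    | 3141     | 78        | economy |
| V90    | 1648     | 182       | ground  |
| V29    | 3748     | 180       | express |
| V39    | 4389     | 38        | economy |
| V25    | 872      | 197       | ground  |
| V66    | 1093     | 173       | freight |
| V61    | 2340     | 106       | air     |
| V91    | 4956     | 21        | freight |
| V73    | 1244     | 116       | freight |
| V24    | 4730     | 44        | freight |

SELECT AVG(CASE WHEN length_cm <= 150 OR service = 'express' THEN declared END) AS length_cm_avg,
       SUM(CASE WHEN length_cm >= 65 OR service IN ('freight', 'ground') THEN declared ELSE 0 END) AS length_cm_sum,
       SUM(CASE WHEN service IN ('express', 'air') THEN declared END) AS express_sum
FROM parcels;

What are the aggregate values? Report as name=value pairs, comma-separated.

[length_cm_avg: length_cm <= 150 OR service = 'express']
parcel=V42: ✓ → 4916
parcel=V65: ✓ → 3844
parcel=V93: ✓ → 3141
parcel=V90: ✗
parcel=V29: ✓ → 3748
parcel=V39: ✓ → 4389
parcel=V25: ✗
parcel=V66: ✗
parcel=V61: ✓ → 2340
parcel=V91: ✓ → 4956
parcel=V73: ✓ → 1244
parcel=V24: ✓ → 4730
length_cm_avg = (4916 + 3844 + 3141 + 3748 + 4389 + 2340 + 4956 + 1244 + 4730) / 9 = 3700.8888888889
—
[length_cm_sum: length_cm >= 65 OR service IN ('freight', 'ground')]
parcel=V42: ✓ → 4916
parcel=V65: ✓ → 3844
parcel=V93: ✓ → 3141
parcel=V90: ✓ → 1648
parcel=V29: ✓ → 3748
parcel=V39: ✗
parcel=V25: ✓ → 872
parcel=V66: ✓ → 1093
parcel=V61: ✓ → 2340
parcel=V91: ✓ → 4956
parcel=V73: ✓ → 1244
parcel=V24: ✓ → 4730
length_cm_sum = 4916 + 3844 + 3141 + 1648 + 3748 + 872 + 1093 + 2340 + 4956 + 1244 + 4730 = 32532
—
[express_sum: service IN ('express', 'air')]
parcel=V42: ✓ → 4916
parcel=V65: ✗
parcel=V93: ✗
parcel=V90: ✗
parcel=V29: ✓ → 3748
parcel=V39: ✗
parcel=V25: ✗
parcel=V66: ✗
parcel=V61: ✓ → 2340
parcel=V91: ✗
parcel=V73: ✗
parcel=V24: ✗
express_sum = 4916 + 3748 + 2340 = 11004

length_cm_avg=3700.8888888889, length_cm_sum=32532, express_sum=11004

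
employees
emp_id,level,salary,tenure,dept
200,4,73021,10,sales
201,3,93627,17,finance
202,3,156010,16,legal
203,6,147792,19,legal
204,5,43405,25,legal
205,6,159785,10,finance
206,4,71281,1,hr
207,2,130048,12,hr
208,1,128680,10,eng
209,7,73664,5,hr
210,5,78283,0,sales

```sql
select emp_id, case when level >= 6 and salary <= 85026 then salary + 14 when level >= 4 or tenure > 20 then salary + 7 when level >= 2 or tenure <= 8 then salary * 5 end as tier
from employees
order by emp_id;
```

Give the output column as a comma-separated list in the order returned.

73028, 468135, 780050, 147799, 43412, 159792, 71288, 650240, NULL, 73678, 78290

emp_id=200: level >= 4 or tenure > 20 → 73028
emp_id=201: level >= 2 or tenure <= 8 → 468135
emp_id=202: level >= 2 or tenure <= 8 → 780050
emp_id=203: level >= 4 or tenure > 20 → 147799
emp_id=204: level >= 4 or tenure > 20 → 43412
emp_id=205: level >= 4 or tenure > 20 → 159792
emp_id=206: level >= 4 or tenure > 20 → 71288
emp_id=207: level >= 2 or tenure <= 8 → 650240
emp_id=208: (no match → NULL) → NULL
emp_id=209: level >= 6 and salary <= 85026 → 73678
emp_id=210: level >= 4 or tenure > 20 → 78290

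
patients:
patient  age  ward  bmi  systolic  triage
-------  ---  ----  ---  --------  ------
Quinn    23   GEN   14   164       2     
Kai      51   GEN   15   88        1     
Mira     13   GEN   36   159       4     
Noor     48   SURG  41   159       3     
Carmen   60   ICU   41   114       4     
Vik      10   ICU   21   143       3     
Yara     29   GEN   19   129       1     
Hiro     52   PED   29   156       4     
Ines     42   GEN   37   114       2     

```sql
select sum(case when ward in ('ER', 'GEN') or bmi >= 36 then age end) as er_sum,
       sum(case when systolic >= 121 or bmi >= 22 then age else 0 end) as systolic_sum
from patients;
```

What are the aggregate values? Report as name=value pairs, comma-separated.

er_sum=266, systolic_sum=277

[er_sum: ward in ('ER', 'GEN') or bmi >= 36]
patient=Quinn: ✓ → 23
patient=Kai: ✓ → 51
patient=Mira: ✓ → 13
patient=Noor: ✓ → 48
patient=Carmen: ✓ → 60
patient=Vik: ✗
patient=Yara: ✓ → 29
patient=Hiro: ✗
patient=Ines: ✓ → 42
er_sum = 23 + 51 + 13 + 48 + 60 + 29 + 42 = 266
—
[systolic_sum: systolic >= 121 or bmi >= 22]
patient=Quinn: ✓ → 23
patient=Kai: ✗
patient=Mira: ✓ → 13
patient=Noor: ✓ → 48
patient=Carmen: ✓ → 60
patient=Vik: ✓ → 10
patient=Yara: ✓ → 29
patient=Hiro: ✓ → 52
patient=Ines: ✓ → 42
systolic_sum = 23 + 13 + 48 + 60 + 10 + 29 + 52 + 42 = 277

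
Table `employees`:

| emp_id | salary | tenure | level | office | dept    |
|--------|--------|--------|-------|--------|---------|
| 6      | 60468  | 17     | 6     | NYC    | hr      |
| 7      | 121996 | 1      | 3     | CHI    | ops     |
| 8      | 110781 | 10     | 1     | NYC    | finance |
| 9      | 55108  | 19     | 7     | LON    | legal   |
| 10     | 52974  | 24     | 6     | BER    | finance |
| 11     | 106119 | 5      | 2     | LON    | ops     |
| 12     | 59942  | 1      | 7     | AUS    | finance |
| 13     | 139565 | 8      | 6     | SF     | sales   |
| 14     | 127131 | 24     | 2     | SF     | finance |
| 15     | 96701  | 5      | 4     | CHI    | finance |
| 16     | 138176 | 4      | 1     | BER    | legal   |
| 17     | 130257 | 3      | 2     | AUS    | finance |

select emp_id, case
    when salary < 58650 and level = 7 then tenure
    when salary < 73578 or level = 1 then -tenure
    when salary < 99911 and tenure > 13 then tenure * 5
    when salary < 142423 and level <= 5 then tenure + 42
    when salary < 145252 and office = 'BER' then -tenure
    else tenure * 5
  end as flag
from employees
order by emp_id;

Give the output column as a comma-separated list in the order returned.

emp_id=6: salary < 73578 or level = 1 → -17
emp_id=7: salary < 142423 and level <= 5 → 43
emp_id=8: salary < 73578 or level = 1 → -10
emp_id=9: salary < 58650 and level = 7 → 19
emp_id=10: salary < 73578 or level = 1 → -24
emp_id=11: salary < 142423 and level <= 5 → 47
emp_id=12: salary < 73578 or level = 1 → -1
emp_id=13: ELSE → 40
emp_id=14: salary < 142423 and level <= 5 → 66
emp_id=15: salary < 142423 and level <= 5 → 47
emp_id=16: salary < 73578 or level = 1 → -4
emp_id=17: salary < 142423 and level <= 5 → 45

-17, 43, -10, 19, -24, 47, -1, 40, 66, 47, -4, 45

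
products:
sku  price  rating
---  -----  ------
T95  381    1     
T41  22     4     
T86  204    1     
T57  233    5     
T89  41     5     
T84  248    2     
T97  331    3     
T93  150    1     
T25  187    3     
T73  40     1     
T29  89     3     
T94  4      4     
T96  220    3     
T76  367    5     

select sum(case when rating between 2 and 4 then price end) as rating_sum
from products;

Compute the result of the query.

1101

sku=T95: ✗
sku=T41: ✓ → 22
sku=T86: ✗
sku=T57: ✗
sku=T89: ✗
sku=T84: ✓ → 248
sku=T97: ✓ → 331
sku=T93: ✗
sku=T25: ✓ → 187
sku=T73: ✗
sku=T29: ✓ → 89
sku=T94: ✓ → 4
sku=T96: ✓ → 220
sku=T76: ✗
rating_sum = 22 + 248 + 331 + 187 + 89 + 4 + 220 = 1101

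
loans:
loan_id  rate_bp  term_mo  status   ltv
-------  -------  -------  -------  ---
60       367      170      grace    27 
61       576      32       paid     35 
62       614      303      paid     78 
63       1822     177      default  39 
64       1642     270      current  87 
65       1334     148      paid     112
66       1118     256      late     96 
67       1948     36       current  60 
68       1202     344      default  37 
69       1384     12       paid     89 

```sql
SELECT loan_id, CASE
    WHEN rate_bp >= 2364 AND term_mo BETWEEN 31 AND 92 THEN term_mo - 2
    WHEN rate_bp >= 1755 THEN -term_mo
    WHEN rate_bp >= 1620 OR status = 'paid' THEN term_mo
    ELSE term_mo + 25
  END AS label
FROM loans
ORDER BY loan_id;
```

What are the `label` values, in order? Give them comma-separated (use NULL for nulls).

195, 32, 303, -177, 270, 148, 281, -36, 369, 12

loan_id=60: ELSE → 195
loan_id=61: rate_bp >= 1620 OR status = 'paid' → 32
loan_id=62: rate_bp >= 1620 OR status = 'paid' → 303
loan_id=63: rate_bp >= 1755 → -177
loan_id=64: rate_bp >= 1620 OR status = 'paid' → 270
loan_id=65: rate_bp >= 1620 OR status = 'paid' → 148
loan_id=66: ELSE → 281
loan_id=67: rate_bp >= 1755 → -36
loan_id=68: ELSE → 369
loan_id=69: rate_bp >= 1620 OR status = 'paid' → 12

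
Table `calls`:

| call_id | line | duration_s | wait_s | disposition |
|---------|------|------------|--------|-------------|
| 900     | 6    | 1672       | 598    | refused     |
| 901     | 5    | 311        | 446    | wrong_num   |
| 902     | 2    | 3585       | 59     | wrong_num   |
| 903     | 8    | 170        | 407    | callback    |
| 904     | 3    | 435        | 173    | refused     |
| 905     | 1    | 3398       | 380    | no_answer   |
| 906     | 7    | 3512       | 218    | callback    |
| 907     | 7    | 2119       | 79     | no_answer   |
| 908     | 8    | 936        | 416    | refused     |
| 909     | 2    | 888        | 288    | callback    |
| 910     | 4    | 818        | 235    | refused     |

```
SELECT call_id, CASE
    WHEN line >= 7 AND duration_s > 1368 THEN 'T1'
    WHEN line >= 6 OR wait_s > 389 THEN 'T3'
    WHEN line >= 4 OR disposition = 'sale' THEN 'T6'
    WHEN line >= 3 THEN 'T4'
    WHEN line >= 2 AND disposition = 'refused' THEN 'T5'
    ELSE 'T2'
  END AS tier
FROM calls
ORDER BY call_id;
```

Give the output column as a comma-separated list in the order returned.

call_id=900: line >= 6 OR wait_s > 389 → T3
call_id=901: line >= 6 OR wait_s > 389 → T3
call_id=902: ELSE → T2
call_id=903: line >= 6 OR wait_s > 389 → T3
call_id=904: line >= 3 → T4
call_id=905: ELSE → T2
call_id=906: line >= 7 AND duration_s > 1368 → T1
call_id=907: line >= 7 AND duration_s > 1368 → T1
call_id=908: line >= 6 OR wait_s > 389 → T3
call_id=909: ELSE → T2
call_id=910: line >= 4 OR disposition = 'sale' → T6

T3, T3, T2, T3, T4, T2, T1, T1, T3, T2, T6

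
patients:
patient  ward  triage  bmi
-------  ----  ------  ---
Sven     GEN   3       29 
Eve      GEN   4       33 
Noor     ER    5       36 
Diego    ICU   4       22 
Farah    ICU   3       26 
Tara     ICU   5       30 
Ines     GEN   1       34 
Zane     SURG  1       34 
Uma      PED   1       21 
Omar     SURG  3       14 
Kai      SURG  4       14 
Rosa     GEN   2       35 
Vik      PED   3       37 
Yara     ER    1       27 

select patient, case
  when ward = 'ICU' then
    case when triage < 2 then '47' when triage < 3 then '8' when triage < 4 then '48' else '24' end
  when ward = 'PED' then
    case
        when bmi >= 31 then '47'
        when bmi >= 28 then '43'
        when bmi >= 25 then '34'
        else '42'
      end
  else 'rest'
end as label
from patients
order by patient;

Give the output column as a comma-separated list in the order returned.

24, rest, 48, rest, rest, rest, rest, rest, rest, 24, 42, 47, rest, rest

patient=Diego: ward='ICU' → inner[ELSE] → 24
patient=Eve: ward='GEN' → outer ELSE → rest
patient=Farah: ward='ICU' → inner[triage < 4] → 48
patient=Ines: ward='GEN' → outer ELSE → rest
patient=Kai: ward='SURG' → outer ELSE → rest
patient=Noor: ward='ER' → outer ELSE → rest
patient=Omar: ward='SURG' → outer ELSE → rest
patient=Rosa: ward='GEN' → outer ELSE → rest
patient=Sven: ward='GEN' → outer ELSE → rest
patient=Tara: ward='ICU' → inner[ELSE] → 24
patient=Uma: ward='PED' → inner[ELSE] → 42
patient=Vik: ward='PED' → inner[bmi >= 31] → 47
patient=Yara: ward='ER' → outer ELSE → rest
patient=Zane: ward='SURG' → outer ELSE → rest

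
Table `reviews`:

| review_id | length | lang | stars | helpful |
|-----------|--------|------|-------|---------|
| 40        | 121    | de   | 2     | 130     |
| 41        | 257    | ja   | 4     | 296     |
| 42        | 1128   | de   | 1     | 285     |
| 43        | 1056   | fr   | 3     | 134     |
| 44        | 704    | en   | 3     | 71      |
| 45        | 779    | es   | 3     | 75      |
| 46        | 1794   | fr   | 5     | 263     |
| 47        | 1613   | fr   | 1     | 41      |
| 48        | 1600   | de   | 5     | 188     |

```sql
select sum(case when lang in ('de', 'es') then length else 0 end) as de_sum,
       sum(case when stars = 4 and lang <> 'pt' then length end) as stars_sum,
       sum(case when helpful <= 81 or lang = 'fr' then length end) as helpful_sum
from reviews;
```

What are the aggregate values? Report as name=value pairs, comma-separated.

[de_sum: lang in ('de', 'es')]
review_id=40: ✓ → 121
review_id=41: ✗
review_id=42: ✓ → 1128
review_id=43: ✗
review_id=44: ✗
review_id=45: ✓ → 779
review_id=46: ✗
review_id=47: ✗
review_id=48: ✓ → 1600
de_sum = 121 + 1128 + 779 + 1600 = 3628
—
[stars_sum: stars = 4 and lang <> 'pt']
review_id=40: ✗
review_id=41: ✓ → 257
review_id=42: ✗
review_id=43: ✗
review_id=44: ✗
review_id=45: ✗
review_id=46: ✗
review_id=47: ✗
review_id=48: ✗
stars_sum = 257
—
[helpful_sum: helpful <= 81 or lang = 'fr']
review_id=40: ✗
review_id=41: ✗
review_id=42: ✗
review_id=43: ✓ → 1056
review_id=44: ✓ → 704
review_id=45: ✓ → 779
review_id=46: ✓ → 1794
review_id=47: ✓ → 1613
review_id=48: ✗
helpful_sum = 1056 + 704 + 779 + 1794 + 1613 = 5946

de_sum=3628, stars_sum=257, helpful_sum=5946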